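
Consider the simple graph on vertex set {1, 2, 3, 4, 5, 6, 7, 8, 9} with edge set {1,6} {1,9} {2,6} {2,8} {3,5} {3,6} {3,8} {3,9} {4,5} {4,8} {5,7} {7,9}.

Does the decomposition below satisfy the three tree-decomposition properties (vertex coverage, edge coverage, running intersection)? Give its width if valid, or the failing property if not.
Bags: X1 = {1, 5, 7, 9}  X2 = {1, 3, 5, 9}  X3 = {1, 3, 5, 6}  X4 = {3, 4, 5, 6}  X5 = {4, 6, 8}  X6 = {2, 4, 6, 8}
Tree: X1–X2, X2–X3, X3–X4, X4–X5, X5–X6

No — edge (3,8) lies in no bag.

A tree decomposition must satisfy three properties: every vertex lies in some bag; for every edge, both endpoints lie together in some bag; and for every vertex, the bags containing it form a connected subtree. Here edge (3,8) lies in no bag, so the decomposition is invalid.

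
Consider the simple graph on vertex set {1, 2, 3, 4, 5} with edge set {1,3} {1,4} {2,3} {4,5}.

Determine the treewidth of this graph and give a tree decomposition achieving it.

Treewidth 1.
One optimal decomposition is:
Bags: B1 = {2, 3}  B2 = {1, 3}  B3 = {1, 4}  B4 = {4, 5}
Tree: B1–B2, B2–B3, B3–B4

Every bag has size at most 2, so the width is 2 − 1 = 1 and tw(G) ≤ 1. Any graph with an edge has treewidth ≥ 1, and G has the edge 2–3. The upper and lower bounds meet at 1, so that is the treewidth.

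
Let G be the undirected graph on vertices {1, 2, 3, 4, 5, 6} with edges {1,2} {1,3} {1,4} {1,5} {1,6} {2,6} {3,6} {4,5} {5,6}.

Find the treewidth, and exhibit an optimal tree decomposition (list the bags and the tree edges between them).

Treewidth 2.
One optimal decomposition is:
Bags: B1 = {1, 2, 6}  B2 = {1, 5, 6}  B3 = {1, 4, 5}  B4 = {1, 3, 6}
Tree: B1–B2, B2–B3, B1–B4

Every bag has size at most 3, so the width is 3 − 1 = 2 and tw(G) ≤ 2. On the other hand G contains the 3-clique {1, 4, 5}. A clique must lie in a single bag of any decomposition, so no decomposition can have width below 2. The upper and lower bounds meet at 2, so that is the treewidth.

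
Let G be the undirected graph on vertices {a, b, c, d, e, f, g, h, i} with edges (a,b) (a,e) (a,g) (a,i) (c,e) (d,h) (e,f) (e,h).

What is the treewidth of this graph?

1

A width-1 tree decomposition is:
Bags: B1 = {a, g}  B2 = {a, b}  B3 = {a, e}  B4 = {c, e}  B5 = {e, h}  B6 = {e, f}  B7 = {d, h}  B8 = {a, i}
Tree: B1–B2, B2–B3, B3–B4, B4–B5, B5–B6, B5–B7, B1–B8
Each bag holds 2 vertices, so the decomposition has width 1, which upper-bounds the treewidth. Since G has at least one edge (e.g. g–a), it is not an edgeless graph, so tw(G) ≥ 1. Hence tw(G) = 1 exactly.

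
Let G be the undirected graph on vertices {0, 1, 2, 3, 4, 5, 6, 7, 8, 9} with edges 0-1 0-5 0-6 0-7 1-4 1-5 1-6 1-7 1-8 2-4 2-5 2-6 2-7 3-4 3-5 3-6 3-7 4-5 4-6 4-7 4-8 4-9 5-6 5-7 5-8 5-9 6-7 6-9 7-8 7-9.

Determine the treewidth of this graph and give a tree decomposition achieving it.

Treewidth 4.
One optimal decomposition is:
Bags: B1 = {1, 4, 5, 6, 7}  B2 = {0, 1, 5, 6, 7}  B3 = {2, 4, 5, 6, 7}  B4 = {4, 5, 6, 7, 9}  B5 = {1, 4, 5, 7, 8}  B6 = {3, 4, 5, 6, 7}
Tree: B1–B2, B1–B3, B3–B4, B1–B5, B3–B6

Each bag holds 5 vertices, so the decomposition has width 4, which upper-bounds the treewidth. Conversely, {0, 1, 5, 6, 7} is a clique of size 5, and the vertices of any clique must share a bag in every tree decomposition; so some bag has ≥ 5 vertices and tw(G) ≥ 4. Hence tw(G) = 4 exactly.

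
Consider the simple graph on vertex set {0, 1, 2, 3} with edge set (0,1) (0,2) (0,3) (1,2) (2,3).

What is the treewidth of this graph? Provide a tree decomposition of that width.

Treewidth 2.
One such decomposition:
Bags: B1 = {0, 1, 2}  B2 = {0, 2, 3}
Tree: B1–B2

Every bag has size at most 3, so the width is 3 − 1 = 2 and tw(G) ≤ 2. Conversely, {0, 1, 2} is a clique of size 3, and the vertices of any clique must share a bag in every tree decomposition; so some bag has ≥ 3 vertices and tw(G) ≥ 2. The upper and lower bounds meet at 2, so that is the treewidth.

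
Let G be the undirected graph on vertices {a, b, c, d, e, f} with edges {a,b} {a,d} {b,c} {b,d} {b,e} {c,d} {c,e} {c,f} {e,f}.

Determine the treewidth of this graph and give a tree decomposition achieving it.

Treewidth 2.
One optimal decomposition is:
Bags: B1 = {a, b, d}  B2 = {b, c, d}  B3 = {b, c, e}  B4 = {c, e, f}
Tree: B1–B2, B2–B3, B3–B4

Each bag holds 3 vertices, so the decomposition has width 2, which upper-bounds the treewidth. For the lower bound, the 3 vertices {b, c, d} are pairwise adjacent, and any tree decomposition puts a clique entirely inside one bag — forcing width ≥ 2. Hence tw(G) = 2 exactly.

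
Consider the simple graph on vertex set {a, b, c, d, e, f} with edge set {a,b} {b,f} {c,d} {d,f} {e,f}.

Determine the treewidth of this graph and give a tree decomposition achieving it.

Treewidth 1.
One optimal decomposition is:
Bags: B1 = {b, f}  B2 = {d, f}  B3 = {c, d}  B4 = {e, f}  B5 = {a, b}
Tree: B1–B2, B2–B3, B1–B4, B1–B5

The largest bag has 2 vertices, giving width 1; this decomposition certifies tw(G) ≤ 1. G has an edge, so its treewidth is at least 1. The upper and lower bounds meet at 1, so that is the treewidth.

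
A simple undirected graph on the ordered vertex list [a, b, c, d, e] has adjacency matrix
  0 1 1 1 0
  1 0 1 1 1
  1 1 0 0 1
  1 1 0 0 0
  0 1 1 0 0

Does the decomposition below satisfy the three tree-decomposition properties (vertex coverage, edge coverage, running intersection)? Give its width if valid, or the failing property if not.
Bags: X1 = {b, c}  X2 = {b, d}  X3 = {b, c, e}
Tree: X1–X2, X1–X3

A tree decomposition must satisfy three properties: every vertex lies in some bag; for every edge, both endpoints lie together in some bag; and for every vertex, the bags containing it form a connected subtree. Here vertex a appears in no bag, so the decomposition is invalid.

No — vertex a appears in no bag.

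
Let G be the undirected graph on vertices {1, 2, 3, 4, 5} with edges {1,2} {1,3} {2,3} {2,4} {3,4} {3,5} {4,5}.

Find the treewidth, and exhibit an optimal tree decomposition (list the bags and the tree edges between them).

The largest bag has 3 vertices, giving width 2; this decomposition certifies tw(G) ≤ 2. For the lower bound, the 3 vertices {1, 2, 3} are pairwise adjacent, and any tree decomposition puts a clique entirely inside one bag — forcing width ≥ 2. Hence tw(G) = 2 exactly.

Treewidth 2.
One optimal decomposition is:
Bags: B1 = {2, 3, 4}  B2 = {1, 2, 3}  B3 = {3, 4, 5}
Tree: B1–B2, B1–B3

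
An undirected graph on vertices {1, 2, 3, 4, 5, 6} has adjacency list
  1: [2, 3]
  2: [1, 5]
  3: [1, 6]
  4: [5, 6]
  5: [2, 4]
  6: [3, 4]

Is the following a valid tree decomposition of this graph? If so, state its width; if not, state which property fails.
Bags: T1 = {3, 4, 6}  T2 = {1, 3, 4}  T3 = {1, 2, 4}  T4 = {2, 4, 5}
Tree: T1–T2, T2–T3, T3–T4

Vertex coverage: the bags together contain {1, 2, 3, 4, 5, 6}, the full vertex set. Edge coverage: each edge of G has both endpoints in at least one bag. Running intersection: for every vertex, the bags containing it form a connected subtree. All three properties hold, so this is a valid tree decomposition of width max|bag| − 1 = 2, and hence tw(G) ≤ 2.

Yes; width 2.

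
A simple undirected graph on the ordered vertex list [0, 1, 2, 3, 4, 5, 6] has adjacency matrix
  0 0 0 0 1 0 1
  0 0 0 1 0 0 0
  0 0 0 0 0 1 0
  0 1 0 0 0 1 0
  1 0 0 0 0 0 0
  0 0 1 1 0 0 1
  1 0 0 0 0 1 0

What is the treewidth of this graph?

A width-1 tree decomposition is:
Bags: B1 = {0, 4}  B2 = {0, 6}  B3 = {5, 6}  B4 = {2, 5}  B5 = {3, 5}  B6 = {1, 3}
Tree: B1–B2, B2–B3, B3–B4, B3–B5, B5–B6
The largest bag has 2 vertices, giving width 1; this decomposition certifies tw(G) ≤ 1. Any graph with an edge has treewidth ≥ 1, and G has the edge 0–4. Combining the bounds, tw(G) = 1.

1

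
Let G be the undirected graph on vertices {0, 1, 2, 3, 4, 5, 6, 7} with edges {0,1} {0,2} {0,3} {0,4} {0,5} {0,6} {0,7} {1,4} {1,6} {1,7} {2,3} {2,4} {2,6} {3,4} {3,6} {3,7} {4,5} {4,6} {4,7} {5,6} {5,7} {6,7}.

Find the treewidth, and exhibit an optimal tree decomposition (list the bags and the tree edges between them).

Treewidth 4.
One optimal decomposition is:
Bags: B1 = {0, 2, 3, 4, 6}  B2 = {0, 3, 4, 6, 7}  B3 = {0, 1, 4, 6, 7}  B4 = {0, 4, 5, 6, 7}
Tree: B1–B2, B2–B3, B2–B4

Every bag has size at most 5, so the width is 5 − 1 = 4 and tw(G) ≤ 4. On the other hand G contains the 5-clique {0, 2, 3, 4, 6}. A clique must lie in a single bag of any decomposition, so no decomposition can have width below 4. Combining the bounds, tw(G) = 4.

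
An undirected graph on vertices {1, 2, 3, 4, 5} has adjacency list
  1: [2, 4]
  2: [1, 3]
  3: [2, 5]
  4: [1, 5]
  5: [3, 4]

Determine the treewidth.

2

A width-2 tree decomposition is:
Bags: B1 = {1, 2, 3}  B2 = {1, 3, 4}  B3 = {3, 4, 5}
Tree: B1–B2, B2–B3
Each bag holds 3 vertices, so the decomposition has width 2, which upper-bounds the treewidth. Since 3–2–1–4–5–3 is a cycle in G, G is not acyclic. Forests are exactly the graphs of treewidth ≤ 1, so tw(G) ≥ 2. Combining the bounds, tw(G) = 2.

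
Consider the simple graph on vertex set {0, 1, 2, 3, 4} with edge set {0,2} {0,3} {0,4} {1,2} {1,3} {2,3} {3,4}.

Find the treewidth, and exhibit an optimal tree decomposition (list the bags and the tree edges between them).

Treewidth 2.
Bags: B1 = {0, 3, 4}  B2 = {0, 2, 3}  B3 = {1, 2, 3}
Tree: B1–B2, B2–B3

The largest bag has 3 vertices, giving width 2; this decomposition certifies tw(G) ≤ 2. For the lower bound, the 3 vertices {0, 2, 3} are pairwise adjacent, and any tree decomposition puts a clique entirely inside one bag — forcing width ≥ 2. Therefore the treewidth is 2.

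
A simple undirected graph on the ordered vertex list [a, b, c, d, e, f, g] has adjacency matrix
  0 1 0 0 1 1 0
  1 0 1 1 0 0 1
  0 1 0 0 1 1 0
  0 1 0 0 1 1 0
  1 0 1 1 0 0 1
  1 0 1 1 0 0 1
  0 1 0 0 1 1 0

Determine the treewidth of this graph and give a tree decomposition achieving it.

Each bag holds 4 vertices, so the decomposition has width 3, which upper-bounds the treewidth. For the lower bound: the 4 vertex sets {d,f}, {c,e}, {b}, {g} are disjoint, each induces a connected subgraph, and every pair is joined by at least one edge of G. Contracting each set to a single vertex therefore yields K_{4} as a minor, and since treewidth is minor-monotone, tw(G) ≥ tw(K_{4}) = 3. The upper and lower bounds meet at 3, so that is the treewidth.

Treewidth 3.
One optimal decomposition is:
Bags: B1 = {b, d, e, f}  B2 = {b, c, e, f}  B3 = {b, e, f, g}  B4 = {a, b, e, f}
Tree: B1–B2, B2–B3, B3–B4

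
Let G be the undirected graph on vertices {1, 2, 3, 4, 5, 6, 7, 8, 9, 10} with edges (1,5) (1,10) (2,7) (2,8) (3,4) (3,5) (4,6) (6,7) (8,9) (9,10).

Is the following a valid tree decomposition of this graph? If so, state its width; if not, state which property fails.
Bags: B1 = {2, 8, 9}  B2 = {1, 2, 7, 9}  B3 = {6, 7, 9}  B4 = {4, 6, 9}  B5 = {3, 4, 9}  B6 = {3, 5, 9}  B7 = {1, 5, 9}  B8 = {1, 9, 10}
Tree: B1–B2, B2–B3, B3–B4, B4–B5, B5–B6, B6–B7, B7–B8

No — bags containing vertex 1 are not connected in the tree.

A tree decomposition must satisfy three properties: every vertex lies in some bag; for every edge, both endpoints lie together in some bag; and for every vertex, the bags containing it form a connected subtree. Here bags containing vertex 1 are not connected in the tree, so the decomposition is invalid.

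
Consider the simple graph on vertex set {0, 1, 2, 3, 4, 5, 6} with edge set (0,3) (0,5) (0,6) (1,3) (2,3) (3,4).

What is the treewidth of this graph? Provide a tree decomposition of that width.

Treewidth 1.
One optimal decomposition is:
Bags: B1 = {0, 5}  B2 = {0, 3}  B3 = {1, 3}  B4 = {0, 6}  B5 = {3, 4}  B6 = {2, 3}
Tree: B1–B2, B2–B3, B2–B4, B2–B5, B3–B6

Every bag has size at most 2, so the width is 2 − 1 = 1 and tw(G) ≤ 1. Since G has at least one edge (e.g. 0–5), it is not an edgeless graph, so tw(G) ≥ 1. Combining the bounds, tw(G) = 1.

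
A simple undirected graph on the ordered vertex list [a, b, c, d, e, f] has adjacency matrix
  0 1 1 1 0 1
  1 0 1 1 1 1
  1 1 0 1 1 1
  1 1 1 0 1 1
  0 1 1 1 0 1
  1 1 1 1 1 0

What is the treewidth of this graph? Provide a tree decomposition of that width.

Treewidth 4.
One such decomposition:
Bags: B1 = {a, b, c, d, f}  B2 = {b, c, d, e, f}
Tree: B1–B2

Each bag holds 5 vertices, so the decomposition has width 4, which upper-bounds the treewidth. For the lower bound, the 5 vertices {b, c, d, e, f} are pairwise adjacent, and any tree decomposition puts a clique entirely inside one bag — forcing width ≥ 4. Therefore the treewidth is 4.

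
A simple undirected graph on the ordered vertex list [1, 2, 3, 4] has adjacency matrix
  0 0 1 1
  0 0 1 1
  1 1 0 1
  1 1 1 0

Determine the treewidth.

A width-2 tree decomposition is:
Bags: B1 = {2, 3, 4}  B2 = {1, 3, 4}
Tree: B1–B2
Each bag holds 3 vertices, so the decomposition has width 2, which upper-bounds the treewidth. For the lower bound, the 3 vertices {1, 3, 4} are pairwise adjacent, and any tree decomposition puts a clique entirely inside one bag — forcing width ≥ 2. Therefore the treewidth is 2.

2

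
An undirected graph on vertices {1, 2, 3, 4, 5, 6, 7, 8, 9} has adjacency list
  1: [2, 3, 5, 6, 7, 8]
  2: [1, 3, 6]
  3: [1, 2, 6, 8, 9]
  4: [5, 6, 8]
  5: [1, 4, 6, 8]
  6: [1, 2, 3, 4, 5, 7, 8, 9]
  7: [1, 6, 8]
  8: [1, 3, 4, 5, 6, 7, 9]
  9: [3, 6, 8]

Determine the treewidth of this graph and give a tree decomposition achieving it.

Treewidth 3.
One such decomposition:
Bags: B1 = {1, 3, 6, 8}  B2 = {1, 5, 6, 8}  B3 = {1, 6, 7, 8}  B4 = {1, 2, 3, 6}  B5 = {4, 5, 6, 8}  B6 = {3, 6, 8, 9}
Tree: B1–B2, B2–B3, B1–B4, B2–B5, B1–B6

Every bag has size at most 4, so the width is 4 − 1 = 3 and tw(G) ≤ 3. For the lower bound, the 4 vertices {1, 3, 6, 8} are pairwise adjacent, and any tree decomposition puts a clique entirely inside one bag — forcing width ≥ 3. The upper and lower bounds meet at 3, so that is the treewidth.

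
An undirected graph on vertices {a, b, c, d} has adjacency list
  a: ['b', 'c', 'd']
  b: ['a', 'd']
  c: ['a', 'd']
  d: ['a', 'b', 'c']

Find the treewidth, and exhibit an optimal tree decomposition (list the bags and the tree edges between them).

Treewidth 2.
One optimal decomposition is:
Bags: B1 = {a, c, d}  B2 = {a, b, d}
Tree: B1–B2

Each bag holds 3 vertices, so the decomposition has width 2, which upper-bounds the treewidth. For the lower bound, the 3 vertices {a, c, d} are pairwise adjacent, and any tree decomposition puts a clique entirely inside one bag — forcing width ≥ 2. Hence tw(G) = 2 exactly.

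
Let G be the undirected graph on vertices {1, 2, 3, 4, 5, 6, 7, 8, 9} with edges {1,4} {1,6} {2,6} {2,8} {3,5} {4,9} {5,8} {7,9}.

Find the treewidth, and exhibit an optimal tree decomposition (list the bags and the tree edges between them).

Treewidth 1.
One such decomposition:
Bags: B1 = {3, 5}  B2 = {5, 8}  B3 = {2, 8}  B4 = {2, 6}  B5 = {1, 6}  B6 = {1, 4}  B7 = {4, 9}  B8 = {7, 9}
Tree: B1–B2, B2–B3, B3–B4, B4–B5, B5–B6, B6–B7, B7–B8

Each bag holds 2 vertices, so the decomposition has width 1, which upper-bounds the treewidth. G has an edge, so its treewidth is at least 1. Therefore the treewidth is 1.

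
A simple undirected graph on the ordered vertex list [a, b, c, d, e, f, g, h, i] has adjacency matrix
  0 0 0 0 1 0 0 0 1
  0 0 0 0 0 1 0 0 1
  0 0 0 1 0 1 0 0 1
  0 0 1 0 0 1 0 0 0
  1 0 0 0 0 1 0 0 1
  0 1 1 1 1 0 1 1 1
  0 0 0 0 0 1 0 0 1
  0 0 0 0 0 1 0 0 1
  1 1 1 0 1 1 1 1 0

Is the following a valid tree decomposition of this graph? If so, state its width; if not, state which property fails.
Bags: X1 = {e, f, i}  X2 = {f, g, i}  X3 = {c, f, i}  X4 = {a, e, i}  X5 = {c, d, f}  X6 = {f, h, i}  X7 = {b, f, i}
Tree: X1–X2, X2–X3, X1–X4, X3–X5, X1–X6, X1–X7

Checking the three conditions: (i) the bags cover all of {a, b, c, d, e, f, g, h, i}; (ii) for each edge, some bag contains both endpoints; (iii) the bags containing any fixed vertex form a subtree. All hold, so the decomposition is valid with width 3 − 1 = 2.

Yes; width 2.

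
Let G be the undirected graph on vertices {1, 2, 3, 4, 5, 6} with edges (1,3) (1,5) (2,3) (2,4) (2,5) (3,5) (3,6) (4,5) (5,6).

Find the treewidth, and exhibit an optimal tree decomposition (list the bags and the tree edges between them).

Treewidth 2.
One such decomposition:
Bags: B1 = {3, 5, 6}  B2 = {2, 3, 5}  B3 = {2, 4, 5}  B4 = {1, 3, 5}
Tree: B1–B2, B2–B3, B2–B4

Each bag holds 3 vertices, so the decomposition has width 2, which upper-bounds the treewidth. For the lower bound, the 3 vertices {1, 3, 5} are pairwise adjacent, and any tree decomposition puts a clique entirely inside one bag — forcing width ≥ 2. Combining the bounds, tw(G) = 2.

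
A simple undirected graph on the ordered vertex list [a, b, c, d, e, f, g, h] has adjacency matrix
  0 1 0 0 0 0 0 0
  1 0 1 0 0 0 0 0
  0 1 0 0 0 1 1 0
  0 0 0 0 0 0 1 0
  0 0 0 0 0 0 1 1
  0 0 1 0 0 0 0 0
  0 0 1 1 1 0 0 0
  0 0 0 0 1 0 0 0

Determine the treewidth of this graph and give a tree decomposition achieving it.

The largest bag has 2 vertices, giving width 1; this decomposition certifies tw(G) ≤ 1. G has an edge, so its treewidth is at least 1. Hence tw(G) = 1 exactly.

Treewidth 1.
One such decomposition:
Bags: B1 = {e, g}  B2 = {c, g}  B3 = {b, c}  B4 = {d, g}  B5 = {e, h}  B6 = {c, f}  B7 = {a, b}
Tree: B1–B2, B2–B3, B2–B4, B1–B5, B2–B6, B3–B7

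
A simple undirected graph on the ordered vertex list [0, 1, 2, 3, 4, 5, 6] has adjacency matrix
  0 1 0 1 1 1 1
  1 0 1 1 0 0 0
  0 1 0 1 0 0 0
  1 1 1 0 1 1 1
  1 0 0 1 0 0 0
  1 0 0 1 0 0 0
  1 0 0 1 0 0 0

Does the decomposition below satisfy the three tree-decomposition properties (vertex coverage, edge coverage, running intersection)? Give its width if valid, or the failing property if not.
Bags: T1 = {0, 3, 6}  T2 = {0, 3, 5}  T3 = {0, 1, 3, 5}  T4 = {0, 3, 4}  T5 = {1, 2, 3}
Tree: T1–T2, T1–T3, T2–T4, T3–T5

A tree decomposition must satisfy three properties: every vertex lies in some bag; for every edge, both endpoints lie together in some bag; and for every vertex, the bags containing it form a connected subtree. Here bags containing vertex 5 are not connected in the tree, so the decomposition is invalid.

No — bags containing vertex 5 are not connected in the tree.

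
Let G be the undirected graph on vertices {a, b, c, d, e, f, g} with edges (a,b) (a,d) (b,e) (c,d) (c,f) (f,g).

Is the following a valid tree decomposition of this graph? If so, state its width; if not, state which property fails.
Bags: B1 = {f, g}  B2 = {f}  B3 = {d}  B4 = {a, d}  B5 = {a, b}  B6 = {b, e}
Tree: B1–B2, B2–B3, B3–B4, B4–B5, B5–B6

No — vertex c appears in no bag.

A tree decomposition must satisfy three properties: every vertex lies in some bag; for every edge, both endpoints lie together in some bag; and for every vertex, the bags containing it form a connected subtree. Here vertex c appears in no bag, so the decomposition is invalid.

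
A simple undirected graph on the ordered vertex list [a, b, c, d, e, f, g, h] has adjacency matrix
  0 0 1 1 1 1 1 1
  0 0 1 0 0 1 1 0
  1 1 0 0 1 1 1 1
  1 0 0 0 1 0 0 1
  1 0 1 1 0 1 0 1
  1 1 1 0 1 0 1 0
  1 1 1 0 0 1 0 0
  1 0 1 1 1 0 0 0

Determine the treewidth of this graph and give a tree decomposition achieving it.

Every bag has size at most 4, so the width is 4 − 1 = 3 and tw(G) ≤ 3. For the lower bound, the 4 vertices {a, d, e, h} are pairwise adjacent, and any tree decomposition puts a clique entirely inside one bag — forcing width ≥ 3. Therefore the treewidth is 3.

Treewidth 3.
Bags: B1 = {a, c, e, h}  B2 = {a, d, e, h}  B3 = {a, c, e, f}  B4 = {a, c, f, g}  B5 = {b, c, f, g}
Tree: B1–B2, B1–B3, B3–B4, B4–B5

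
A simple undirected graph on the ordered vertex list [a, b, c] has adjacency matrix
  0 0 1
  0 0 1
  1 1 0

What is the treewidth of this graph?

A width-1 tree decomposition is:
Bags: B1 = {a, c}  B2 = {b, c}
Tree: B1–B2
Each bag holds 2 vertices, so the decomposition has width 1, which upper-bounds the treewidth. Since G has at least one edge (e.g. c–a), it is not an edgeless graph, so tw(G) ≥ 1. Hence tw(G) = 1 exactly.

1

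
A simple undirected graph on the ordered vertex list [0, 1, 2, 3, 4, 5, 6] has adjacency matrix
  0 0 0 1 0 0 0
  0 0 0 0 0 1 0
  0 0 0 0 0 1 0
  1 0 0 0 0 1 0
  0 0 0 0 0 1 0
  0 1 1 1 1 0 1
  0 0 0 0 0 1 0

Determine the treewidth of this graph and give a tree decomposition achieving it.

The largest bag has 2 vertices, giving width 1; this decomposition certifies tw(G) ≤ 1. G has an edge, so its treewidth is at least 1. The upper and lower bounds meet at 1, so that is the treewidth.

Treewidth 1.
Bags: B1 = {4, 5}  B2 = {3, 5}  B3 = {1, 5}  B4 = {0, 3}  B5 = {2, 5}  B6 = {5, 6}
Tree: B1–B2, B1–B3, B2–B4, B3–B5, B5–B6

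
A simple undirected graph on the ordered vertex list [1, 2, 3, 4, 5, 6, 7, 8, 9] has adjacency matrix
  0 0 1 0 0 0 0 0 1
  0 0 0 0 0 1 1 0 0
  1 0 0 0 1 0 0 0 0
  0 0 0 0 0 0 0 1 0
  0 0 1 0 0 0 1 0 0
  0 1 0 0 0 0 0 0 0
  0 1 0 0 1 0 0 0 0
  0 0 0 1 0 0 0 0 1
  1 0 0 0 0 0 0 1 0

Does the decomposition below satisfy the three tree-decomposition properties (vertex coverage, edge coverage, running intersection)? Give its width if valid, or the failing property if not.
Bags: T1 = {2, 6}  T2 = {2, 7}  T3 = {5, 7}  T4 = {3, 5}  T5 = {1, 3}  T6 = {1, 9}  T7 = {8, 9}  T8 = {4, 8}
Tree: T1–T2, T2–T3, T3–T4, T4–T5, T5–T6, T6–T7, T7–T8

Checking the three conditions: (i) the bags cover all of {1, 2, 3, 4, 5, 6, 7, 8, 9}; (ii) for each edge, some bag contains both endpoints; (iii) the bags containing any fixed vertex form a subtree. All hold, so the decomposition is valid with width 2 − 1 = 1.

Yes; width 1.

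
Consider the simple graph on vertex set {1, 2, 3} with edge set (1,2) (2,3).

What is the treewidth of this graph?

A width-1 tree decomposition is:
Bags: B1 = {1, 2}  B2 = {2, 3}
Tree: B1–B2
Every bag has size at most 2, so the width is 2 − 1 = 1 and tw(G) ≤ 1. Any graph with an edge has treewidth ≥ 1, and G has the edge 1–2. The upper and lower bounds meet at 1, so that is the treewidth.

1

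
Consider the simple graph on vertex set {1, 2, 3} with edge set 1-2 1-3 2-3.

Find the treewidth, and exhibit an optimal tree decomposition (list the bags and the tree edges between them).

With just one bag of size 3, the width is 3 − 1 = 2, so tw(G) ≤ 2. On the other hand G contains the 3-clique {1, 2, 3}. A clique must lie in a single bag of any decomposition, so no decomposition can have width below 2. The upper and lower bounds meet at 2, so that is the treewidth.

Treewidth 2.
One such decomposition:
Bags: B1 = {1, 2, 3}
Tree: (single bag)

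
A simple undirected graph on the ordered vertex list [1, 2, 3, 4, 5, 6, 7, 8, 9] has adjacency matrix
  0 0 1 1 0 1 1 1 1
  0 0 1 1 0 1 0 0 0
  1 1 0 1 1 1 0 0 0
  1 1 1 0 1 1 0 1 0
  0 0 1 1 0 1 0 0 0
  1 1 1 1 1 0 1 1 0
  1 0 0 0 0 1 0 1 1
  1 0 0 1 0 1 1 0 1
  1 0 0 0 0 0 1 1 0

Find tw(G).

A width-3 tree decomposition is:
Bags: B1 = {1, 4, 6, 8}  B2 = {1, 6, 7, 8}  B3 = {1, 3, 4, 6}  B4 = {1, 7, 8, 9}  B5 = {3, 4, 5, 6}  B6 = {2, 3, 4, 6}
Tree: B1–B2, B1–B3, B2–B4, B3–B5, B3–B6
The largest bag has 4 vertices, giving width 3; this decomposition certifies tw(G) ≤ 3. For the lower bound, the 4 vertices {1, 7, 8, 9} are pairwise adjacent, and any tree decomposition puts a clique entirely inside one bag — forcing width ≥ 3. Hence tw(G) = 3 exactly.

3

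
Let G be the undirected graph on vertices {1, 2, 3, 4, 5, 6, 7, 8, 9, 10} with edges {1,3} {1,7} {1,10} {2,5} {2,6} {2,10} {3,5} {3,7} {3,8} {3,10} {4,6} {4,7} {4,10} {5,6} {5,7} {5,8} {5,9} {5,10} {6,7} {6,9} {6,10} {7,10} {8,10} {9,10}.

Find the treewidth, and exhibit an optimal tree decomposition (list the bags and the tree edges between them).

The largest bag has 4 vertices, giving width 3; this decomposition certifies tw(G) ≤ 3. For the lower bound, the 4 vertices {1, 3, 7, 10} are pairwise adjacent, and any tree decomposition puts a clique entirely inside one bag — forcing width ≥ 3. Hence tw(G) = 3 exactly.

Treewidth 3.
Bags: B1 = {5, 6, 7, 10}  B2 = {4, 6, 7, 10}  B3 = {3, 5, 7, 10}  B4 = {2, 5, 6, 10}  B5 = {3, 5, 8, 10}  B6 = {5, 6, 9, 10}  B7 = {1, 3, 7, 10}
Tree: B1–B2, B1–B3, B1–B4, B3–B5, B1–B6, B3–B7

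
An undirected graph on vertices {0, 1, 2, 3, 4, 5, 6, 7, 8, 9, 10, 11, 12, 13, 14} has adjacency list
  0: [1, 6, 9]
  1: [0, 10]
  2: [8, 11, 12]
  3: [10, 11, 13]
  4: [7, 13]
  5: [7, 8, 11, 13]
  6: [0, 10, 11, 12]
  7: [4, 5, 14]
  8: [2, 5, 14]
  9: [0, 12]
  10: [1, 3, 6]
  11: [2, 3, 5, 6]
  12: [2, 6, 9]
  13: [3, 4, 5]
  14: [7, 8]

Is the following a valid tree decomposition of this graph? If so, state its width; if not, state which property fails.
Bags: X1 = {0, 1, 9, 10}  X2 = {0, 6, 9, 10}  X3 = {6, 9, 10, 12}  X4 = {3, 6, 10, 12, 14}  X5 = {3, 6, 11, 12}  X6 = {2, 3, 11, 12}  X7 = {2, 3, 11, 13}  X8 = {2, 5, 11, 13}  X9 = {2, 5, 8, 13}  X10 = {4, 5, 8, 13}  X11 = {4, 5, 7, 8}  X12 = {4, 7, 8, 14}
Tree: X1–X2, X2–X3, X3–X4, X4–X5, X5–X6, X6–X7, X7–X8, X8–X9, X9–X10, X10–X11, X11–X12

No — bags containing vertex 14 are not connected in the tree.

A tree decomposition must satisfy three properties: every vertex lies in some bag; for every edge, both endpoints lie together in some bag; and for every vertex, the bags containing it form a connected subtree. Here bags containing vertex 14 are not connected in the tree, so the decomposition is invalid.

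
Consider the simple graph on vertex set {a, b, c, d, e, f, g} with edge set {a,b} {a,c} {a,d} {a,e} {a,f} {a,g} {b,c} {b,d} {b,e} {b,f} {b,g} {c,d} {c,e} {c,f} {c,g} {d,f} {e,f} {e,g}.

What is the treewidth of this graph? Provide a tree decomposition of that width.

Treewidth 4.
Bags: B1 = {a, b, c, e, f}  B2 = {a, b, c, e, g}  B3 = {a, b, c, d, f}
Tree: B1–B2, B1–B3

The largest bag has 5 vertices, giving width 4; this decomposition certifies tw(G) ≤ 4. Conversely, {a, b, c, d, f} is a clique of size 5, and the vertices of any clique must share a bag in every tree decomposition; so some bag has ≥ 5 vertices and tw(G) ≥ 4. Combining the bounds, tw(G) = 4.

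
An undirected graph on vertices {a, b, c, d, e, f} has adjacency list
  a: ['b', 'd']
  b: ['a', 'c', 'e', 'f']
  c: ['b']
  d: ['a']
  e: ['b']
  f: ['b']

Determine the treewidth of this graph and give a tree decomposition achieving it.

Every bag has size at most 2, so the width is 2 − 1 = 1 and tw(G) ≤ 1. G has an edge, so its treewidth is at least 1. Therefore the treewidth is 1.

Treewidth 1.
Bags: B1 = {b, f}  B2 = {b, c}  B3 = {b, e}  B4 = {a, b}  B5 = {a, d}
Tree: B1–B2, B1–B3, B1–B4, B4–B5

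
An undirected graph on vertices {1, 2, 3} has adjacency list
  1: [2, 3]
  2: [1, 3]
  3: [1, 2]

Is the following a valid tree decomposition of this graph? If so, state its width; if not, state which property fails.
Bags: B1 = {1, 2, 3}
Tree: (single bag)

Checking the three conditions: (i) the bags cover all of {1, 2, 3}; (ii) for each edge, some bag contains both endpoints; (iii) the bags containing any fixed vertex form a subtree. All hold, so the decomposition is valid with width 3 − 1 = 2.

Yes; width 2.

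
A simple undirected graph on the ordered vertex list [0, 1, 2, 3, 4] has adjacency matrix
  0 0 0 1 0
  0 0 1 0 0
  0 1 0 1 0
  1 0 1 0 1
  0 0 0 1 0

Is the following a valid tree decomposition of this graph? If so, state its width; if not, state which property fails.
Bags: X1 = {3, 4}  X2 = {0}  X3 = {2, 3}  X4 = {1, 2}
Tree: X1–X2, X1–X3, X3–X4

A tree decomposition must satisfy three properties: every vertex lies in some bag; for every edge, both endpoints lie together in some bag; and for every vertex, the bags containing it form a connected subtree. Here edge (3,0) lies in no bag, so the decomposition is invalid.

No — edge (3,0) lies in no bag.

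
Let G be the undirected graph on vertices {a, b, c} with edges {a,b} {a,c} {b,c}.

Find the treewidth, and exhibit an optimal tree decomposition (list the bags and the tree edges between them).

Treewidth 2.
One optimal decomposition is:
Bags: B1 = {a, b, c}
Tree: (single bag)

A single bag containing all 3 vertices is trivially a valid decomposition of width 2. For the lower bound, the 3 vertices {a, b, c} are pairwise adjacent, and any tree decomposition puts a clique entirely inside one bag — forcing width ≥ 2. Hence tw(G) = 2 exactly.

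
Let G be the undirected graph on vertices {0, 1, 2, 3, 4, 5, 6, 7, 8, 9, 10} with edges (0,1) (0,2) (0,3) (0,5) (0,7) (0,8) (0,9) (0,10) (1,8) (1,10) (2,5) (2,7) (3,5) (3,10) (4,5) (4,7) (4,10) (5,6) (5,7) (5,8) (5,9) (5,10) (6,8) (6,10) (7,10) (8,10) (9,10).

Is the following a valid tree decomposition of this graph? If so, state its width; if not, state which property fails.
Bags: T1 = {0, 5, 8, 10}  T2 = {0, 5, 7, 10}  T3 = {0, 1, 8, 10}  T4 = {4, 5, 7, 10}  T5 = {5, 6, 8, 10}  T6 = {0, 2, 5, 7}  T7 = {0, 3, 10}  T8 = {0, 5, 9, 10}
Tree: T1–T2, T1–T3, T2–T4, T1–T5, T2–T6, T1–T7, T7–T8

No — edge (5,3) lies in no bag.

A tree decomposition must satisfy three properties: every vertex lies in some bag; for every edge, both endpoints lie together in some bag; and for every vertex, the bags containing it form a connected subtree. Here edge (5,3) lies in no bag, so the decomposition is invalid.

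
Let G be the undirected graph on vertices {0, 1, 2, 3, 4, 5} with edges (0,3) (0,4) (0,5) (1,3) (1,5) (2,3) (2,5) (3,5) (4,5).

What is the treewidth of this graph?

2

A width-2 tree decomposition is:
Bags: B1 = {0, 4, 5}  B2 = {0, 3, 5}  B3 = {1, 3, 5}  B4 = {2, 3, 5}
Tree: B1–B2, B2–B3, B3–B4
Each bag holds 3 vertices, so the decomposition has width 2, which upper-bounds the treewidth. Conversely, {0, 3, 5} is a clique of size 3, and the vertices of any clique must share a bag in every tree decomposition; so some bag has ≥ 3 vertices and tw(G) ≥ 2. The upper and lower bounds meet at 2, so that is the treewidth.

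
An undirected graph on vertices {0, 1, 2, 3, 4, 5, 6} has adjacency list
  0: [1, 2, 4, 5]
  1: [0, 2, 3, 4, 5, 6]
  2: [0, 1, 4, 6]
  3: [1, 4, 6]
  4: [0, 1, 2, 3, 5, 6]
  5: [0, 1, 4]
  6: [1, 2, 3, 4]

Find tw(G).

A width-3 tree decomposition is:
Bags: B1 = {1, 3, 4, 6}  B2 = {1, 2, 4, 6}  B3 = {0, 1, 2, 4}  B4 = {0, 1, 4, 5}
Tree: B1–B2, B2–B3, B3–B4
Every bag has size at most 4, so the width is 4 − 1 = 3 and tw(G) ≤ 3. On the other hand G contains the 4-clique {0, 1, 2, 4}. A clique must lie in a single bag of any decomposition, so no decomposition can have width below 3. The upper and lower bounds meet at 3, so that is the treewidth.

3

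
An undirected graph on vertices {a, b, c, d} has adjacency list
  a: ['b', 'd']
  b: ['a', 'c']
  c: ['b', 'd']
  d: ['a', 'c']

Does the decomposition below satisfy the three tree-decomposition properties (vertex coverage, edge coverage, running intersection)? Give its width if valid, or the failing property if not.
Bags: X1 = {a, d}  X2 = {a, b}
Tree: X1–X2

A tree decomposition must satisfy three properties: every vertex lies in some bag; for every edge, both endpoints lie together in some bag; and for every vertex, the bags containing it form a connected subtree. Here vertex c appears in no bag, so the decomposition is invalid.

No — vertex c appears in no bag.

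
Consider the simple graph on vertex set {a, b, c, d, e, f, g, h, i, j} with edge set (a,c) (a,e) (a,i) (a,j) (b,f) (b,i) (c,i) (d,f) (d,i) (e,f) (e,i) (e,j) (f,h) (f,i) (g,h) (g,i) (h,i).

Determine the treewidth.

A width-2 tree decomposition is:
Bags: B1 = {e, f, i}  B2 = {b, f, i}  B3 = {a, e, i}  B4 = {d, f, i}  B5 = {a, c, i}  B6 = {f, h, i}  B7 = {g, h, i}  B8 = {a, e, j}
Tree: B1–B2, B1–B3, B1–B4, B3–B5, B4–B6, B6–B7, B3–B8
Every bag has size at most 3, so the width is 3 − 1 = 2 and tw(G) ≤ 2. Conversely, {a, e, j} is a clique of size 3, and the vertices of any clique must share a bag in every tree decomposition; so some bag has ≥ 3 vertices and tw(G) ≥ 2. Therefore the treewidth is 2.

2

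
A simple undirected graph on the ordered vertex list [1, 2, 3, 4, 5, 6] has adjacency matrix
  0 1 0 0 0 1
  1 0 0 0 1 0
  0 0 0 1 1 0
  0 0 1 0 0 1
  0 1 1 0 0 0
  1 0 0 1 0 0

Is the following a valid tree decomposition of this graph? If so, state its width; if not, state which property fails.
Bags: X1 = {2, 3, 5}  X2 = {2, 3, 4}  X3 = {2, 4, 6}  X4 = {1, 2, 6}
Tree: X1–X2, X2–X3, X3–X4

Yes; width 2.

Every vertex of G appears in some bag (union = {1, 2, 3, 4, 5, 6}); every edge is covered by a bag; and for each vertex v the set of bags containing v is connected in the bag tree. The decomposition is therefore valid. The largest bag has 3 vertices, so the width is 2.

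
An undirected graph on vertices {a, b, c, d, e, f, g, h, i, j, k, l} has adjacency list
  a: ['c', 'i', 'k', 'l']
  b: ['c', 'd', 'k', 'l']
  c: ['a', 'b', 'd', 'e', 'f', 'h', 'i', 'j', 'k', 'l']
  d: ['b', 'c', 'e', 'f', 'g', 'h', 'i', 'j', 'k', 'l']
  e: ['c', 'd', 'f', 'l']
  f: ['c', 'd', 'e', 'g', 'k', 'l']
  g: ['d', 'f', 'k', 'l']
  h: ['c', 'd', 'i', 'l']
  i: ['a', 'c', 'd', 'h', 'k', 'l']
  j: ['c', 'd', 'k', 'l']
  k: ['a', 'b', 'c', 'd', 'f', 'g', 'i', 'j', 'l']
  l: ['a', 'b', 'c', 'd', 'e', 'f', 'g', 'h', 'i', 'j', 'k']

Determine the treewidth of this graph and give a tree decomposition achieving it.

Treewidth 4.
One such decomposition:
Bags: B1 = {c, d, f, k, l}  B2 = {d, f, g, k, l}  B3 = {c, d, i, k, l}  B4 = {c, d, h, i, l}  B5 = {b, c, d, k, l}  B6 = {a, c, i, k, l}  B7 = {c, d, j, k, l}  B8 = {c, d, e, f, l}
Tree: B1–B2, B1–B3, B3–B4, B1–B5, B3–B6, B1–B7, B1–B8

Each bag holds 5 vertices, so the decomposition has width 4, which upper-bounds the treewidth. For the lower bound, the 5 vertices {d, f, g, k, l} are pairwise adjacent, and any tree decomposition puts a clique entirely inside one bag — forcing width ≥ 4. The upper and lower bounds meet at 4, so that is the treewidth.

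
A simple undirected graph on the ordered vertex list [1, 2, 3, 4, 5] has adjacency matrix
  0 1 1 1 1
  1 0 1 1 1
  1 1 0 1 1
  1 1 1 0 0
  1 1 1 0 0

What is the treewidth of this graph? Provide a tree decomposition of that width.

Treewidth 3.
One such decomposition:
Bags: B1 = {1, 2, 3, 5}  B2 = {1, 2, 3, 4}
Tree: B1–B2

The largest bag has 4 vertices, giving width 3; this decomposition certifies tw(G) ≤ 3. On the other hand G contains the 4-clique {1, 2, 3, 4}. A clique must lie in a single bag of any decomposition, so no decomposition can have width below 3. The upper and lower bounds meet at 3, so that is the treewidth.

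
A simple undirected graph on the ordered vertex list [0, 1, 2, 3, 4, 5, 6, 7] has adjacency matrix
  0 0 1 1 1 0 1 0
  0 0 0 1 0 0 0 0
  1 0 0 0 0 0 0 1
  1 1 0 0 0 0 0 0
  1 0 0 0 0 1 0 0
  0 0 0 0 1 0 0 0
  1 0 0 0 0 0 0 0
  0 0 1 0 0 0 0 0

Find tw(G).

1

A width-1 tree decomposition is:
Bags: B1 = {2, 7}  B2 = {0, 2}  B3 = {0, 4}  B4 = {0, 3}  B5 = {1, 3}  B6 = {4, 5}  B7 = {0, 6}
Tree: B1–B2, B2–B3, B2–B4, B4–B5, B3–B6, B4–B7
The largest bag has 2 vertices, giving width 1; this decomposition certifies tw(G) ≤ 1. Any graph with an edge has treewidth ≥ 1, and G has the edge 2–7. Combining the bounds, tw(G) = 1.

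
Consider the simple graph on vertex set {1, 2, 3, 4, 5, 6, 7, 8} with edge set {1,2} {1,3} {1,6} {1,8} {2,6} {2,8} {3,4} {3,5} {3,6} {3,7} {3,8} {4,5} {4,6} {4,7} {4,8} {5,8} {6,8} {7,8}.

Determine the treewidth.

A width-3 tree decomposition is:
Bags: B1 = {3, 4, 5, 8}  B2 = {3, 4, 7, 8}  B3 = {3, 4, 6, 8}  B4 = {1, 3, 6, 8}  B5 = {1, 2, 6, 8}
Tree: B1–B2, B1–B3, B3–B4, B4–B5
Every bag has size at most 4, so the width is 4 − 1 = 3 and tw(G) ≤ 3. For the lower bound, the 4 vertices {1, 2, 6, 8} are pairwise adjacent, and any tree decomposition puts a clique entirely inside one bag — forcing width ≥ 3. Therefore the treewidth is 3.

3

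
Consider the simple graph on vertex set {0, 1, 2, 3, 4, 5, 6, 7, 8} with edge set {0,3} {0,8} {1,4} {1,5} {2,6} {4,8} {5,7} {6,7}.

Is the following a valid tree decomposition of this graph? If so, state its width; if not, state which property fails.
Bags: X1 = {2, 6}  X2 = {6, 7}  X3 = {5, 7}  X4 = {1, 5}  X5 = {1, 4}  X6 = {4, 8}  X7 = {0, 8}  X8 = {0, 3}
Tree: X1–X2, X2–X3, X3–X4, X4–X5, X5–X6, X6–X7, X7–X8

Checking the three conditions: (i) the bags cover all of {0, 1, 2, 3, 4, 5, 6, 7, 8}; (ii) for each edge, some bag contains both endpoints; (iii) the bags containing any fixed vertex form a subtree. All hold, so the decomposition is valid with width 2 − 1 = 1.

Yes; width 1.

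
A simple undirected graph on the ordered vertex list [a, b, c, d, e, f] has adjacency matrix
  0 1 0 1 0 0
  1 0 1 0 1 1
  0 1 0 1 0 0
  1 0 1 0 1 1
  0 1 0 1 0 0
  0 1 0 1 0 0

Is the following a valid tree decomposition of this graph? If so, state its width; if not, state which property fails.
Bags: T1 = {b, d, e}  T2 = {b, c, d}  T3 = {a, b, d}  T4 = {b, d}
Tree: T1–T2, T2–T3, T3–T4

A tree decomposition must satisfy three properties: every vertex lies in some bag; for every edge, both endpoints lie together in some bag; and for every vertex, the bags containing it form a connected subtree. Here vertex f appears in no bag, so the decomposition is invalid.

No — vertex f appears in no bag.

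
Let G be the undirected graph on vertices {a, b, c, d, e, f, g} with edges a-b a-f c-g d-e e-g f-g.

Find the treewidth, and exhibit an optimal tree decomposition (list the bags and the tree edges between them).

Treewidth 1.
Bags: B1 = {a, b}  B2 = {a, f}  B3 = {f, g}  B4 = {c, g}  B5 = {e, g}  B6 = {d, e}
Tree: B1–B2, B2–B3, B3–B4, B4–B5, B5–B6

The largest bag has 2 vertices, giving width 1; this decomposition certifies tw(G) ≤ 1. Any graph with an edge has treewidth ≥ 1, and G has the edge b–a. Therefore the treewidth is 1.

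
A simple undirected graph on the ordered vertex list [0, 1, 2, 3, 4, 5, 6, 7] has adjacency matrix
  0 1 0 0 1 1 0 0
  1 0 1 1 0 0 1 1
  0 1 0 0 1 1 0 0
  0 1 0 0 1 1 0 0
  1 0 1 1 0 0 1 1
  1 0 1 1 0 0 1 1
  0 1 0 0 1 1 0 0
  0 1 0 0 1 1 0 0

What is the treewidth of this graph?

3

A width-3 tree decomposition is:
Bags: B1 = {1, 4, 5, 6}  B2 = {1, 3, 4, 5}  B3 = {1, 2, 4, 5}  B4 = {1, 4, 5, 7}  B5 = {0, 1, 4, 5}
Tree: B1–B2, B2–B3, B3–B4, B4–B5
Every bag has size at most 4, so the width is 4 − 1 = 3 and tw(G) ≤ 3. For the lower bound: the 4 vertex sets {5,6}, {1,3}, {4}, {2} are disjoint, each induces a connected subgraph, and every pair is joined by at least one edge of G. Contracting each set to a single vertex therefore yields K_{4} as a minor, and since treewidth is minor-monotone, tw(G) ≥ tw(K_{4}) = 3. Combining the bounds, tw(G) = 3.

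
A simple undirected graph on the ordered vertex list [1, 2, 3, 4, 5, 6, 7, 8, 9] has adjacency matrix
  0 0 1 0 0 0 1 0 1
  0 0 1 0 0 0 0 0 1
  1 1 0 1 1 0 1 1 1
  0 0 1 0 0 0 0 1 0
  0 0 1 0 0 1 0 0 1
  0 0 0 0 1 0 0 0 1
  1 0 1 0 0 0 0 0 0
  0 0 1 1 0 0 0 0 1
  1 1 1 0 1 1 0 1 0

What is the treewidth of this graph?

A width-2 tree decomposition is:
Bags: B1 = {3, 5, 9}  B2 = {1, 3, 9}  B3 = {5, 6, 9}  B4 = {3, 8, 9}  B5 = {2, 3, 9}  B6 = {3, 4, 8}  B7 = {1, 3, 7}
Tree: B1–B2, B1–B3, B2–B4, B2–B5, B4–B6, B2–B7
The largest bag has 3 vertices, giving width 2; this decomposition certifies tw(G) ≤ 2. On the other hand G contains the 3-clique {3, 8, 9}. A clique must lie in a single bag of any decomposition, so no decomposition can have width below 2. Combining the bounds, tw(G) = 2.

2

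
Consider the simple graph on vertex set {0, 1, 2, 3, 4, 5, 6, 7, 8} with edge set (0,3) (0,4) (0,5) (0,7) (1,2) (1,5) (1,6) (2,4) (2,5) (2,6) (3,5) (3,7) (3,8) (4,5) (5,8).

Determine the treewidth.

2

A width-2 tree decomposition is:
Bags: B1 = {0, 3, 5}  B2 = {0, 4, 5}  B3 = {3, 5, 8}  B4 = {0, 3, 7}  B5 = {2, 4, 5}  B6 = {1, 2, 5}  B7 = {1, 2, 6}
Tree: B1–B2, B1–B3, B1–B4, B2–B5, B5–B6, B6–B7
The largest bag has 3 vertices, giving width 2; this decomposition certifies tw(G) ≤ 2. On the other hand G contains the 3-clique {0, 3, 5}. A clique must lie in a single bag of any decomposition, so no decomposition can have width below 2. Hence tw(G) = 2 exactly.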